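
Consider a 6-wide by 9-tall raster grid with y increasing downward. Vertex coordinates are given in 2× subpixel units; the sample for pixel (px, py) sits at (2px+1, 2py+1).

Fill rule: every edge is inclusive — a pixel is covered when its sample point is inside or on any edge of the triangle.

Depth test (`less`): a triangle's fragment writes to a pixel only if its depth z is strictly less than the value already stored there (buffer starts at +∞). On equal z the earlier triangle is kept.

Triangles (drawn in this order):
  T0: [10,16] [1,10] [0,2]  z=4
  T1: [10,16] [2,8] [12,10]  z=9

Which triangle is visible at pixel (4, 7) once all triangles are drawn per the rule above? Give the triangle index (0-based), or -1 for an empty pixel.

T0:
  2·area = 66
  edge (10, 16)→(1, 10): d=(-9,-6) inclusive
  edge (1, 10)→(0, 2): d=(-1,-8) inclusive
  edge (0, 2)→(10, 16): d=(10,14) inclusive
    (0,2)@(1, 5): e=[45,5,16] → █
    (1,2)@(3, 5): e=[57,21,-12] → ·
    (0,3)@(1, 7): e=[27,3,36] → █
    (1,3)@(3, 7): e=[39,19,8] → █
    (2,3)@(5, 7): e=[51,35,-20] → ·
    (0,4)@(1, 9): e=[9,1,56] → █
    (2,4)@(5, 9): e=[33,33,0] → █  [on edge]
    (3,4)@(7, 9): e=[45,49,-28] → ·
    (0,5)@(1, 11): e=[-9,-1,76] → ·
    (1,5)@(3, 11): e=[3,15,48] → █
    (3,5)@(7, 11): e=[27,47,-8] → ·
    (1,6)@(3, 13): e=[-15,13,68] → ·
  covered (10 px):
    · · · · · ·
    · · · · · ·
    █ · · · · ·
    █ █ · · · ·
    █ █ █ · · ·
    · █ █ · · ·
    · · · █ · ·
    · · · · █ ·
    · · · · · ·
T1:
  2·area = 64
  edge (10, 16)→(2, 8): d=(-8,-8) inclusive
  edge (2, 8)→(12, 10): d=(10,2) inclusive
  edge (12, 10)→(10, 16): d=(-2,6) inclusive
    (0,3)@(1, 7): e=[0,-8,72] → ·  [on edge]
    (1,4)@(3, 9): e=[0,8,56] → █  [on edge]
    (2,4)@(5, 9): e=[16,4,44] → █
    (3,4)@(7, 9): e=[32,0,32] → █  [on edge]
    (4,4)@(9, 9): e=[48,-4,20] → ·
    (1,5)@(3, 11): e=[-16,28,52] → ·
    (2,5)@(5, 11): e=[0,24,40] → █  [on edge]
    (4,5)@(9, 11): e=[32,16,16] → █
    (5,5)@(11, 11): e=[48,12,4] → █
    (2,6)@(5, 13): e=[-16,44,36] → ·
    (3,6)@(7, 13): e=[0,40,24] → █  [on edge]
    (5,6)@(11, 13): e=[32,32,0] → █  [on edge]
    (4,7)@(9, 15): e=[0,56,8] → █  [on edge]
    (5,8)@(11, 17): e=[0,72,-8] → ·  [on edge]
  covered (11 px):
    · · · · · ·
    · · · · · ·
    · · · · · ·
    · · · · · ·
    · █ █ █ · ·
    · · █ █ █ █
    · · · █ █ █
    · · · · █ ·
    · · · · · ·

Z-buffer (winner per pixel, '.' = empty):
  . . . . . .
  . . . . . .
  0 . . . . .
  0 0 . . . .
  0 0 0 1 . .
  . 0 0 1 1 1
  . . . 0 1 1
  . . . . 0 .
  . . . . . .

Result: 0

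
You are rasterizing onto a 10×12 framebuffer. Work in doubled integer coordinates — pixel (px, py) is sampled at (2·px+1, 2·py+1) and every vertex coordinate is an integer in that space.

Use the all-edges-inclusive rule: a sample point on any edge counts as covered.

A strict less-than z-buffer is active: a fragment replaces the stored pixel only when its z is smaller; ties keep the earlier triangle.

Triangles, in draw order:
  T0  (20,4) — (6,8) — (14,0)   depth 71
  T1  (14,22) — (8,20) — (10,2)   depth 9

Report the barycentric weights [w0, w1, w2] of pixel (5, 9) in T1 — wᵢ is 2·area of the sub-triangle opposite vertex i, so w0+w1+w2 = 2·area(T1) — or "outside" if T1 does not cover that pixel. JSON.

T0:
  2·area = 80
  edge (20, 4)→(6, 8): d=(-14,4) inclusive
  edge (6, 8)→(14, 0): d=(8,-8) inclusive
  edge (14, 0)→(20, 4): d=(6,4) inclusive
    (6,0)@(13, 1): e=[70,0,10] → X  [on edge]
    (7,0)@(15, 1): e=[62,16,2] → X
    (8,0)@(17, 1): e=[54,32,-6] → .
    (5,1)@(11, 3): e=[50,0,30] → X  [on edge]
    (8,1)@(17, 3): e=[26,48,6] → X
    (9,1)@(19, 3): e=[18,64,-2] → .
    (4,2)@(9, 5): e=[30,0,50] → X  [on edge]
    (8,2)@(17, 5): e=[-2,64,18] → .
    (3,3)@(7, 7): e=[10,0,70] → X  [on edge]
    (5,3)@(11, 7): e=[-6,32,54] → .
    (6,3)@(13, 7): e=[-14,48,46] → .
    (7,3)@(15, 7): e=[-22,64,38] → .
    (2,4)@(5, 9): e=[-10,0,90] → .  [on edge]
    (1,5)@(3, 11): e=[-30,0,110] → .  [on edge]
    (0,6)@(1, 13): e=[-50,0,130] → .  [on edge]
  covered (12 px):
    . . . . . . X X . .
    . . . . . X X X X .
    . . . . X X X X . .
    . . . X X . . . . .
    . . . . . . . . . .
    . . . . . . . . . .
    . . . . . . . . . .
    . . . . . . . . . .
    . . . . . . . . . .
    . . . . . . . . . .
    . . . . . . . . . .
    . . . . . . . . . .
T1:
  2·area = 112
  edge (14, 22)→(8, 20): d=(-6,-2) inclusive
  edge (8, 20)→(10, 2): d=(2,-18) inclusive
  edge (10, 2)→(14, 22): d=(4,20) inclusive
    (5,3)@(11, 7): e=[84,28,0] → X  [on edge]
    (6,3)@(13, 7): e=[88,64,-40] → .
    (5,4)@(11, 9): e=[72,32,8] → X
    (6,4)@(13, 9): e=[76,68,-32] → .
    (4,5)@(9, 11): e=[56,0,56] → X  [on edge]
    (6,5)@(13, 11): e=[64,72,-24] → .
    (4,6)@(9, 13): e=[44,4,64] → X
    (6,6)@(13, 13): e=[52,76,-16] → .
    (4,7)@(9, 15): e=[32,8,72] → X
    (6,7)@(13, 15): e=[40,80,-8] → .
    (4,8)@(9, 17): e=[20,12,80] → X
    (6,8)@(13, 17): e=[28,84,0] → X  [on edge]
    (2,9)@(5, 19): e=[0,-56,168] → .  [on edge]
    (5,10)@(11, 21): e=[0,56,56] → X  [on edge]
    (8,11)@(17, 23): e=[0,168,-56] → .  [on edge]
  covered (16 px):
    . . . . . . . . . .
    . . . . . . . . . .
    . . . . . . . . . .
    . . . . . X . . . .
    . . . . . X . . . .
    . . . . X X . . . .
    . . . . X X . . . .
    . . . . X X . . . .
    . . . . X X X . . .
    . . . . X X X . . .
    . . . . . X X . . .
    . . . . . . . . . .

Result: [52,48,12]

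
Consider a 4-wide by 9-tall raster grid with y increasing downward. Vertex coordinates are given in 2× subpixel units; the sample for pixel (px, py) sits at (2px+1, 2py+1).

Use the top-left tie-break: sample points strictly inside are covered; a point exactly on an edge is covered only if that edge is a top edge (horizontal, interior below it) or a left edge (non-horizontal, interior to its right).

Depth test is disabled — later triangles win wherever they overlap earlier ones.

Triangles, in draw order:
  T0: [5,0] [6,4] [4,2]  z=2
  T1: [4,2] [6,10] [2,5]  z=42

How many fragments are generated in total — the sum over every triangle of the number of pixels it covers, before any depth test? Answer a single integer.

T0:
  2·area = 6
  edge (5, 0)→(6, 4): d=(1,4) right/bottom  bias=-1
  edge (6, 4)→(4, 2): d=(-2,-2) top-left  bias=+0
  edge (4, 2)→(5, 0): d=(1,-2) top-left  bias=+0
    (1,0)@(3, 1): e=[9,0,-3] → ·  [on edge]
    (2,0)@(5, 1): e=[1,4,1] → #
    (3,0)@(7, 1): e=[-7,8,5] → ·
    (2,1)@(5, 3): e=[3,0,3] → #  [on edge]
    (3,1)@(7, 3): e=[-5,4,7] → ·
    (2,2)@(5, 5): e=[5,-4,5] → ·
    (3,2)@(7, 5): e=[-3,0,9] → ·  [on edge]
  covered (2 px):
    · · # ·
    · · # ·
    · · · ·
    · · · ·
    · · · ·
    · · · ·
    · · · ·
    · · · ·
    · · · ·
T1:
  2·area = 22
  edge (4, 2)→(6, 10): d=(2,8) right/bottom  bias=-1
  edge (6, 10)→(2, 5): d=(-4,-5) top-left  bias=+0
  edge (2, 5)→(4, 2): d=(2,-3) top-left  bias=+0
    (1,2)@(3, 5): e=[14,5,3] → #
    (2,2)@(5, 5): e=[-2,15,9] → ·
    (1,3)@(3, 7): e=[18,-3,7] → ·
    (2,3)@(5, 7): e=[2,7,13] → #
    (3,3)@(7, 7): e=[-14,17,19] → ·
    (2,4)@(5, 9): e=[6,-1,17] → ·
  covered (2 px):
    · · · ·
    · · · ·
    · # · ·
    · · # ·
    · · · ·
    · · · ·
    · · · ·
    · · · ·
    · · · ·

Answer: 4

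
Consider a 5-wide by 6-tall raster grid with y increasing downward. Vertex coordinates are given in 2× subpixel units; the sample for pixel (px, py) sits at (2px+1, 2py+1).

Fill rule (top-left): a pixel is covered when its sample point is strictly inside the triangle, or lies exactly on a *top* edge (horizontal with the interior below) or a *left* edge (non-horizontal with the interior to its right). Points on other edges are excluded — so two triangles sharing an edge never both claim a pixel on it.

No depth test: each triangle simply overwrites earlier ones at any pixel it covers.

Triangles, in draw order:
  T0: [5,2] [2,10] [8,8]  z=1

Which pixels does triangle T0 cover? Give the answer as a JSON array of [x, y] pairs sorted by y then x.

T0:
  2·area = 42  (B↔C swapped to make it positive)
  edge (5, 2)→(8, 8): d=(3,6) right/bottom  bias=-1
  edge (8, 8)→(2, 10): d=(-6,2) right/bottom  bias=-1
  edge (2, 10)→(5, 2): d=(3,-8) top-left  bias=+0
    (2,1)@(5, 3): e=[3,36,3] → #
    (3,1)@(7, 3): e=[-9,32,19] → ·
    (2,2)@(5, 5): e=[9,24,9] → #
    (3,2)@(7, 5): e=[-3,20,25] → ·
    (2,3)@(5, 7): e=[15,12,15] → #
    (3,3)@(7, 7): e=[3,8,31] → #
    (4,3)@(9, 7): e=[-9,4,47] → ·
    (1,4)@(3, 9): e=[33,4,5] → #
    (2,4)@(5, 9): e=[21,0,21] → ·  [on edge]
    (3,4)@(7, 9): e=[9,-4,37] → ·
    (1,5)@(3, 11): e=[39,-8,11] → ·
  covered (5 px):
    · · · · ·
    · · # · ·
    · · # · ·
    · · # # ·
    · # · · ·
    · · · · ·

Answer: [[2,1],[2,2],[2,3],[3,3],[1,4]]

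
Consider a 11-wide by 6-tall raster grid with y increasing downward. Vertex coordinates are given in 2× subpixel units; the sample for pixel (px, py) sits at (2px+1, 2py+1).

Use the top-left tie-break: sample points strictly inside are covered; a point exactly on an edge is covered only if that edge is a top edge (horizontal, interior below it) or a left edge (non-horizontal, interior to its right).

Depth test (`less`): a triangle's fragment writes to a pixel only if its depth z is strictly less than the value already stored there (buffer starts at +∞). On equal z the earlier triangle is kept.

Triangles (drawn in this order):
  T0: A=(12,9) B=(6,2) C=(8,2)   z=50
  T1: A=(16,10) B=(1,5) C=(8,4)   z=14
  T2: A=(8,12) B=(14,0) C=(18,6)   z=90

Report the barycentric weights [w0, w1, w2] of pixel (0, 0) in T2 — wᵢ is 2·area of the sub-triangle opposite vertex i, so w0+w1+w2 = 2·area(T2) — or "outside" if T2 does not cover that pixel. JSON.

T0:
  2·area = 14
  edge (12, 9)→(6, 2): d=(-6,-7) top-left  bias=+0
  edge (6, 2)→(8, 2): d=(2,0) top-left  bias=+0
  edge (8, 2)→(12, 9): d=(4,7) right/bottom  bias=-1
    (3,1)@(7, 3): e=[1,2,11] → █
    (4,1)@(9, 3): e=[15,2,-3] → ·
    (3,2)@(7, 5): e=[-11,6,19] → ·
    (4,2)@(9, 5): e=[3,6,5] → █
    (5,2)@(11, 5): e=[17,6,-9] → ·
    (4,3)@(9, 7): e=[-9,10,13] → ·
  covered (2 px):
    · · · · · · · · · · ·
    · · · █ · · · · · · ·
    · · · · █ · · · · · ·
    · · · · · · · · · · ·
    · · · · · · · · · · ·
    · · · · · · · · · · ·
T1:
  2·area = 50
  edge (16, 10)→(1, 5): d=(-15,-5) top-left  bias=+0
  edge (1, 5)→(8, 4): d=(7,-1) top-left  bias=+0
  edge (8, 4)→(16, 10): d=(8,6) right/bottom  bias=-1
    (7,1)@(15, 3): e=[100,0,-50] → ·  [on edge]
    (0,2)@(1, 5): e=[0,0,50] → █  [on edge]
    (1,2)@(3, 5): e=[10,2,38] → █
    (2,2)@(5, 5): e=[20,4,26] → █
    (3,2)@(7, 5): e=[30,6,14] → █
    (4,2)@(9, 5): e=[40,8,2] → █
    (5,2)@(11, 5): e=[50,10,-10] → ·
    (0,3)@(1, 7): e=[-30,14,66] → ·
    (1,3)@(3, 7): e=[-20,16,54] → ·
    (2,3)@(5, 7): e=[-10,18,42] → ·
    (3,3)@(7, 7): e=[0,20,30] → █  [on edge]
    (5,3)@(11, 7): e=[20,24,6] → █
    (6,4)@(13, 9): e=[0,40,10] → █  [on edge]
    (9,5)@(19, 11): e=[0,60,-10] → ·  [on edge]
  covered (9 px):
    · · · · · · · · · · ·
    · · · · · · · · · · ·
    █ █ █ █ █ · · · · · ·
    · · · █ █ █ · · · · ·
    · · · · · · █ · · · ·
    · · · · · · · · · · ·
T2:
  2·area = 84
  edge (8, 12)→(14, 0): d=(6,-12) top-left  bias=+0
  edge (14, 0)→(18, 6): d=(4,6) right/bottom  bias=-1
  edge (18, 6)→(8, 12): d=(-10,6) right/bottom  bias=-1
    (6,1)@(13, 3): e=[6,18,60] → █
    (7,1)@(15, 3): e=[30,6,48] → █
    (8,1)@(17, 3): e=[54,-6,36] → ·
    (6,2)@(13, 5): e=[18,26,40] → █
    (8,2)@(17, 5): e=[66,2,16] → █
    (9,2)@(19, 5): e=[90,-10,4] → ·
    (5,3)@(11, 7): e=[6,46,32] → █
    (8,3)@(17, 7): e=[78,10,-4] → ·
    (5,4)@(11, 9): e=[18,54,12] → █
    (6,4)@(13, 9): e=[42,42,0] → ·  [on edge]
    (7,4)@(15, 9): e=[66,30,-12] → ·
    (4,5)@(9, 11): e=[6,74,4] → █
  covered (10 px):
    · · · · · · · · · · ·
    · · · · · · █ █ · · ·
    · · · · · · █ █ █ · ·
    · · · · · █ █ █ · · ·
    · · · · · █ · · · · ·
    · · · · █ · · · · · ·

Result: "outside"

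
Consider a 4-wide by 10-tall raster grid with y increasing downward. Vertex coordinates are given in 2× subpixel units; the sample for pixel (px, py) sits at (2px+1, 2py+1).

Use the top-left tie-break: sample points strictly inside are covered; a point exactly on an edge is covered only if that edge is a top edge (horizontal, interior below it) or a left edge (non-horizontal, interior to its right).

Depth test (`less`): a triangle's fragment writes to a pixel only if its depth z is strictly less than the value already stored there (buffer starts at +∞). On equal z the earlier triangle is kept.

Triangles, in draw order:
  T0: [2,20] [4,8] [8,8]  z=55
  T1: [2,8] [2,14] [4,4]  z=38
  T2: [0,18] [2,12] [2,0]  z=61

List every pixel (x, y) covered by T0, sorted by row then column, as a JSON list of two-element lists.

T0:
  2·area = 48
  edge (2, 20)→(4, 8): d=(2,-12) top-left  bias=+0
  edge (4, 8)→(8, 8): d=(4,0) top-left  bias=+0
  edge (8, 8)→(2, 20): d=(-6,12) right/bottom  bias=-1
    (2,4)@(5, 9): e=[14,4,30] → █
    (3,4)@(7, 9): e=[38,4,6] → █
    (2,5)@(5, 11): e=[18,12,18] → █
    (3,5)@(7, 11): e=[42,12,-6] → ·
    (2,6)@(5, 13): e=[22,20,6] → █
    (3,6)@(7, 13): e=[46,20,-18] → ·
    (1,7)@(3, 15): e=[2,28,18] → █
    (2,7)@(5, 15): e=[26,28,-6] → ·
    (1,8)@(3, 17): e=[6,36,6] → █
    (2,8)@(5, 17): e=[30,36,-18] → ·
    (1,9)@(3, 19): e=[10,44,-6] → ·
  covered (6 px):
    · · · ·
    · · · ·
    · · · ·
    · · · ·
    · · █ █
    · · █ ·
    · · █ ·
    · █ · ·
    · █ · ·
    · · · ·
T1:
  2·area = 12  (B↔C swapped to make it positive)
  edge (2, 8)→(4, 4): d=(2,-4) top-left  bias=+0
  edge (4, 4)→(2, 14): d=(-2,10) right/bottom  bias=-1
  edge (2, 14)→(2, 8): d=(0,-6) top-left  bias=+0
    (1,3)@(3, 7): e=[2,4,6] → █
    (2,3)@(5, 7): e=[10,-16,18] → ·
    (1,4)@(3, 9): e=[6,0,6] → ·  [on edge]
    (0,9)@(1, 19): e=[18,0,-6] → ·  [on edge]
  covered (1 px):
    · · · ·
    · · · ·
    · · · ·
    · █ · ·
    · · · ·
    · · · ·
    · · · ·
    · · · ·
    · · · ·
    · · · ·
T2:
  2·area = 24  (B↔C swapped to make it positive)
  edge (0, 18)→(2, 0): d=(2,-18) top-left  bias=+0
  edge (2, 0)→(2, 12): d=(0,12) right/bottom  bias=-1
  edge (2, 12)→(0, 18): d=(-2,6) right/bottom  bias=-1
    (2,1)@(5, 3): e=[60,-36,0] → ·  [on edge]
    (0,4)@(1, 9): e=[0,12,12] → █  [on edge]
    (1,4)@(3, 9): e=[36,-12,0] → ·  [on edge]
    (0,5)@(1, 11): e=[4,12,8] → █
    (1,5)@(3, 11): e=[40,-12,-4] → ·
    (0,6)@(1, 13): e=[8,12,4] → █
    (1,6)@(3, 13): e=[44,-12,-8] → ·
    (0,7)@(1, 15): e=[12,12,0] → ·  [on edge]
  covered (3 px):
    · · · ·
    · · · ·
    · · · ·
    · · · ·
    █ · · ·
    █ · · ·
    █ · · ·
    · · · ·
    · · · ·
    · · · ·

Result: [[2,4],[3,4],[2,5],[2,6],[1,7],[1,8]]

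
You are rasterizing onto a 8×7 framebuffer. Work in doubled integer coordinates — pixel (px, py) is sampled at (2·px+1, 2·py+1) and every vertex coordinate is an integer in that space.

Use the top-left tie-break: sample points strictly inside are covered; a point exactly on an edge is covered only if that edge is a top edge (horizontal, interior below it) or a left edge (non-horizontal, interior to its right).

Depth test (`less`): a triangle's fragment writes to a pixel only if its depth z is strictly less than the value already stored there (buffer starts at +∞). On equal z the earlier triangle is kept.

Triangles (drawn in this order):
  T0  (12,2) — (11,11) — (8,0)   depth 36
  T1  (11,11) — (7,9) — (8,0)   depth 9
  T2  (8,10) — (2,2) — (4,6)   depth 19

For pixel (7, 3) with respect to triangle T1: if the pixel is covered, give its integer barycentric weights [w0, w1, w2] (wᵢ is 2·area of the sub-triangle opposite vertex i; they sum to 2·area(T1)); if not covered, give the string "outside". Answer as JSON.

T0:
  2·area = 38
  edge (12, 2)→(11, 11): d=(-1,9) right/bottom  bias=-1
  edge (11, 11)→(8, 0): d=(-3,-11) top-left  bias=+0
  edge (8, 0)→(12, 2): d=(4,2) right/bottom  bias=-1
    (4,0)@(9, 1): e=[28,8,2] → X
    (5,0)@(11, 1): e=[10,30,-2] → .
    (4,1)@(9, 3): e=[26,2,10] → X
    (5,1)@(11, 3): e=[8,24,6] → X
    (6,1)@(13, 3): e=[-10,46,2] → .
    (4,2)@(9, 5): e=[24,-4,18] → .
    (5,2)@(11, 5): e=[6,18,14] → X
    (6,2)@(13, 5): e=[-12,40,10] → .
    (5,3)@(11, 7): e=[4,12,22] → X
    (6,3)@(13, 7): e=[-14,34,18] → .
    (5,4)@(11, 9): e=[2,6,30] → X
    (6,4)@(13, 9): e=[-16,28,26] → .
    (5,5)@(11, 11): e=[0,0,38] → .  [on edge]
  covered (6 px):
    . . . . X . . .
    . . . . X X . .
    . . . . . X . .
    . . . . . X . .
    . . . . . X . .
    . . . . . . . .
    . . . . . . . .
T1:
  2·area = 38
  edge (11, 11)→(7, 9): d=(-4,-2) top-left  bias=+0
  edge (7, 9)→(8, 0): d=(1,-9) top-left  bias=+0
  edge (8, 0)→(11, 11): d=(3,11) right/bottom  bias=-1
    (4,2)@(9, 5): e=[20,14,4] → X
    (5,2)@(11, 5): e=[24,32,-18] → .
    (1,3)@(3, 7): e=[0,-38,76] → .  [on edge]
    (4,3)@(9, 7): e=[12,16,10] → X
    (5,3)@(11, 7): e=[16,34,-12] → .
    (3,4)@(7, 9): e=[0,0,38] → X  [on edge]
    (5,4)@(11, 9): e=[8,36,-6] → .
    (3,5)@(7, 11): e=[-8,2,44] → .
    (4,5)@(9, 11): e=[-4,20,22] → .
    (5,5)@(11, 11): e=[0,38,0] → .  [on edge]
    (7,6)@(15, 13): e=[0,76,-38] → .  [on edge]
  covered (4 px):
    . . . . . . . .
    . . . . . . . .
    . . . . X . . .
    . . . . X . . .
    . . . X X . . .
    . . . . . . . .
    . . . . . . . .
T2:
  2·area = 8  (B↔C swapped to make it positive)
  edge (8, 10)→(4, 6): d=(-4,-4) top-left  bias=+0
  edge (4, 6)→(2, 2): d=(-2,-4) top-left  bias=+0
  edge (2, 2)→(8, 10): d=(6,8) right/bottom  bias=-1
    (0,1)@(1, 3): e=[0,-6,14] → .  [on edge]
    (1,2)@(3, 5): e=[0,-2,10] → .  [on edge]
    (2,3)@(5, 7): e=[0,2,6] → X  [on edge]
    (3,3)@(7, 7): e=[8,10,-10] → .
    (2,4)@(5, 9): e=[-8,-2,18] → .
    (3,4)@(7, 9): e=[0,6,2] → X  [on edge]
    (4,4)@(9, 9): e=[8,14,-14] → .
    (3,5)@(7, 11): e=[-8,2,14] → .
    (4,5)@(9, 11): e=[0,10,-2] → .  [on edge]
    (5,6)@(11, 13): e=[0,14,-6] → .  [on edge]
  covered (2 px):
    . . . . . . . .
    . . . . . . . .
    . . . . . . . .
    . . X . . . . .
    . . . X . . . .
    . . . . . . . .
    . . . . . . . .

Answer: "outside"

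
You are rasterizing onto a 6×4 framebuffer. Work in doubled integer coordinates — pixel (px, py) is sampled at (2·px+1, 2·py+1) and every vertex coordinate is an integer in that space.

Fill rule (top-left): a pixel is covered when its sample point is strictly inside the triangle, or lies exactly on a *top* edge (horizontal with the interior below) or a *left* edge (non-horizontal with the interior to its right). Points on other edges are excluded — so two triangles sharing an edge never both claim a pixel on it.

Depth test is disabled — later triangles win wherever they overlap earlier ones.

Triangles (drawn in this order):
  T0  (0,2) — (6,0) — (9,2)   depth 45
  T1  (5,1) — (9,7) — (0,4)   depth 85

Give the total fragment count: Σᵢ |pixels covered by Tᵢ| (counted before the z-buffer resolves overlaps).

T0:
  2·area = 18
  edge (0, 2)→(6, 0): d=(6,-2) top-left  bias=+0
  edge (6, 0)→(9, 2): d=(3,2) right/bottom  bias=-1
  edge (9, 2)→(0, 2): d=(-9,0) right/bottom  bias=-1
    (1,0)@(3, 1): e=[0,9,9] → █  [on edge]
    (2,0)@(5, 1): e=[4,5,9] → █
    (3,0)@(7, 1): e=[8,1,9] → █
    (4,0)@(9, 1): e=[12,-3,9] → ·
    (1,1)@(3, 3): e=[12,15,-9] → ·
    (2,1)@(5, 3): e=[16,11,-9] → ·
    (3,1)@(7, 3): e=[20,7,-9] → ·
  covered (3 px):
    · █ █ █ · ·
    · · · · · ·
    · · · · · ·
    · · · · · ·
T1:
  2·area = 42
  edge (5, 1)→(9, 7): d=(4,6) right/bottom  bias=-1
  edge (9, 7)→(0, 4): d=(-9,-3) top-left  bias=+0
  edge (0, 4)→(5, 1): d=(5,-3) top-left  bias=+0
    (2,0)@(5, 1): e=[0,42,0] → ·  [on edge]
    (1,1)@(3, 3): e=[20,18,4] → █
    (2,1)@(5, 3): e=[8,24,10] → █
    (3,1)@(7, 3): e=[-4,30,16] → ·
    (1,2)@(3, 5): e=[28,0,14] → █  [on edge]
    (3,2)@(7, 5): e=[4,12,26] → █
    (4,2)@(9, 5): e=[-8,18,32] → ·
    (1,3)@(3, 7): e=[36,-18,24] → ·
    (2,3)@(5, 7): e=[24,-12,30] → ·
    (3,3)@(7, 7): e=[12,-6,36] → ·
    (4,3)@(9, 7): e=[0,0,42] → ·  [on edge]
  covered (5 px):
    · · · · · ·
    · █ █ · · ·
    · █ █ █ · ·
    · · · · · ·

Answer: 8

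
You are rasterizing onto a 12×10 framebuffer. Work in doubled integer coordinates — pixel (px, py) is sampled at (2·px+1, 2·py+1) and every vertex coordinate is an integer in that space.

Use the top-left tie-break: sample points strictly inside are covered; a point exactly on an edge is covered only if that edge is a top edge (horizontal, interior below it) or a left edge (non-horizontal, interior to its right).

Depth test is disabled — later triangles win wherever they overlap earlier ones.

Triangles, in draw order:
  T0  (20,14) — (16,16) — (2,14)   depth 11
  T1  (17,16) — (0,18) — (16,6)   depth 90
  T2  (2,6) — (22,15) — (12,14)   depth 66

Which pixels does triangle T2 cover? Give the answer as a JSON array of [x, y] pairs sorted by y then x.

T0:
  2·area = 36
  edge (20, 14)→(16, 16): d=(-4,2) right/bottom  bias=-1
  edge (16, 16)→(2, 14): d=(-14,-2) top-left  bias=+0
  edge (2, 14)→(20, 14): d=(18,0) top-left  bias=+0
    (4,7)@(9, 15): e=[18,0,18] → #  [on edge]
    (5,7)@(11, 15): e=[14,4,18] → #
    (6,7)@(13, 15): e=[10,8,18] → #
    (7,7)@(15, 15): e=[6,12,18] → #
    (8,7)@(17, 15): e=[2,16,18] → #
    (9,7)@(19, 15): e=[-2,20,18] → ·
    (4,8)@(9, 17): e=[10,-28,54] → ·
    (5,8)@(11, 17): e=[6,-24,54] → ·
    (6,8)@(13, 17): e=[2,-20,54] → ·
    (7,8)@(15, 17): e=[-2,-16,54] → ·
    (8,8)@(17, 17): e=[-6,-12,54] → ·
    (11,8)@(23, 17): e=[-18,0,54] → ·  [on edge]
  covered (5 px):
    · · · · · · · · · · · ·
    · · · · · · · · · · · ·
    · · · · · · · · · · · ·
    · · · · · · · · · · · ·
    · · · · · · · · · · · ·
    · · · · · · · · · · · ·
    · · · · · · · · · · · ·
    · · · · # # # # # · · ·
    · · · · · · · · · · · ·
    · · · · · · · · · · · ·
T1:
  2·area = 172
  edge (17, 16)→(0, 18): d=(-17,2) right/bottom  bias=-1
  edge (0, 18)→(16, 6): d=(16,-12) top-left  bias=+0
  edge (16, 6)→(17, 16): d=(1,10) right/bottom  bias=-1
    (7,3)@(15, 7): e=[157,4,11] → #
    (8,3)@(17, 7): e=[153,28,-9] → ·
    (6,4)@(13, 9): e=[127,12,33] → #
    (8,4)@(17, 9): e=[119,60,-7] → ·
    (5,5)@(11, 11): e=[97,20,55] → #
    (8,5)@(17, 11): e=[85,92,-5] → ·
    (3,6)@(7, 13): e=[71,4,97] → #
    (4,6)@(9, 13): e=[67,28,77] → #
    (8,6)@(17, 13): e=[51,124,-3] → ·
    (2,7)@(5, 15): e=[41,12,119] → #
    (8,7)@(17, 15): e=[17,156,-1] → ·
    (1,8)@(3, 17): e=[11,20,141] → #
  covered (20 px):
    · · · · · · · · · · · ·
    · · · · · · · · · · · ·
    · · · · · · · · · · · ·
    · · · · · · · # · · · ·
    · · · · · · # # · · · ·
    · · · · · # # # · · · ·
    · · · # # # # # · · · ·
    · · # # # # # # · · · ·
    · # # # · · · · · · · ·
    · · · · · · · · · · · ·
T2:
  2·area = 70
  edge (2, 6)→(22, 15): d=(20,9) right/bottom  bias=-1
  edge (22, 15)→(12, 14): d=(-10,-1) top-left  bias=+0
  edge (12, 14)→(2, 6): d=(-10,-8) top-left  bias=+0
    (3,4)@(7, 9): e=[15,45,10] → #
    (4,4)@(9, 9): e=[-3,47,26] → ·
    (3,5)@(7, 11): e=[55,25,-10] → ·
    (4,5)@(9, 11): e=[37,27,6] → #
    (5,5)@(11, 11): e=[19,29,22] → #
    (6,5)@(13, 11): e=[1,31,38] → #
    (7,5)@(15, 11): e=[-17,33,54] → ·
    (4,6)@(9, 13): e=[77,7,-14] → ·
    (5,6)@(11, 13): e=[59,9,2] → #
    (7,6)@(15, 13): e=[23,13,34] → #
    (8,6)@(17, 13): e=[5,15,50] → #
    (9,6)@(19, 13): e=[-13,17,66] → ·
  covered (8 px):
    · · · · · · · · · · · ·
    · · · · · · · · · · · ·
    · · · · · · · · · · · ·
    · · · · · · · · · · · ·
    · · · # · · · · · · · ·
    · · · · # # # · · · · ·
    · · · · · # # # # · · ·
    · · · · · · · · · · · ·
    · · · · · · · · · · · ·
    · · · · · · · · · · · ·

Result: [[3,4],[4,5],[5,5],[6,5],[5,6],[6,6],[7,6],[8,6]]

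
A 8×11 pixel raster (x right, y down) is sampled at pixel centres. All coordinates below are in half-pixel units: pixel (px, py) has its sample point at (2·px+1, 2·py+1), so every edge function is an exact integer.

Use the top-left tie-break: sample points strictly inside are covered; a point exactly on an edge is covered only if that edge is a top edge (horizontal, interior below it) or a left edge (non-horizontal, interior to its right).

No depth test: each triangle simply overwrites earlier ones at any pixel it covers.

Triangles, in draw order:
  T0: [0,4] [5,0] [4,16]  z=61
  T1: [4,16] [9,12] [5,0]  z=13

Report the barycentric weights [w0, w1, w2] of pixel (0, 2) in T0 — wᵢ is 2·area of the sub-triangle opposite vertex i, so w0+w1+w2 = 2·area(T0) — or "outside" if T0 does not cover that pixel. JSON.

T0:
  2·area = 76
  edge (0, 4)→(5, 0): d=(5,-4) top-left  bias=+0
  edge (5, 0)→(4, 16): d=(-1,16) right/bottom  bias=-1
  edge (4, 16)→(0, 4): d=(-4,-12) top-left  bias=+0
    (1,1)@(3, 3): e=[7,29,40] → █
    (2,1)@(5, 3): e=[15,-3,64] → ·
    (0,2)@(1, 5): e=[9,59,8] → █
    (2,2)@(5, 5): e=[25,-5,56] → ·
    (0,3)@(1, 7): e=[19,57,0] → █  [on edge]
    (2,3)@(5, 7): e=[35,-7,48] → ·
    (0,4)@(1, 9): e=[29,55,-8] → ·
    (1,4)@(3, 9): e=[37,23,16] → █
    (2,4)@(5, 9): e=[45,-9,40] → ·
    (1,5)@(3, 11): e=[47,21,8] → █
    (2,5)@(5, 11): e=[55,-11,32] → ·
    (1,6)@(3, 13): e=[57,19,0] → █  [on edge]
    (2,9)@(5, 19): e=[95,-19,0] → ·  [on edge]
  covered (8 px):
    · · · · · · · ·
    · █ · · · · · ·
    █ █ · · · · · ·
    █ █ · · · · · ·
    · █ · · · · · ·
    · █ · · · · · ·
    · █ · · · · · ·
    · · · · · · · ·
    · · · · · · · ·
    · · · · · · · ·
    · · · · · · · ·
T1:
  2·area = 76  (B↔C swapped to make it positive)
  edge (4, 16)→(5, 0): d=(1,-16) top-left  bias=+0
  edge (5, 0)→(9, 12): d=(4,12) right/bottom  bias=-1
  edge (9, 12)→(4, 16): d=(-5,4) right/bottom  bias=-1
    (2,0)@(5, 1): e=[1,4,71] → █
    (3,0)@(7, 1): e=[33,-20,63] → ·
    (2,1)@(5, 3): e=[3,12,61] → █
    (3,1)@(7, 3): e=[35,-12,53] → ·
    (2,2)@(5, 5): e=[5,20,51] → █
    (3,2)@(7, 5): e=[37,-4,43] → ·
    (2,3)@(5, 7): e=[7,28,41] → █
    (3,3)@(7, 7): e=[39,4,33] → █
    (4,3)@(9, 7): e=[71,-20,25] → ·
    (2,4)@(5, 9): e=[9,36,31] → █
    (4,4)@(9, 9): e=[73,-12,15] → ·
    (2,5)@(5, 11): e=[11,44,21] → █
  covered (12 px):
    · · █ · · · · ·
    · · █ · · · · ·
    · · █ · · · · ·
    · · █ █ · · · ·
    · · █ █ · · · ·
    · · █ █ · · · ·
    · · █ █ · · · ·
    · · █ · · · · ·
    · · · · · · · ·
    · · · · · · · ·
    · · · · · · · ·

Final: [59,8,9]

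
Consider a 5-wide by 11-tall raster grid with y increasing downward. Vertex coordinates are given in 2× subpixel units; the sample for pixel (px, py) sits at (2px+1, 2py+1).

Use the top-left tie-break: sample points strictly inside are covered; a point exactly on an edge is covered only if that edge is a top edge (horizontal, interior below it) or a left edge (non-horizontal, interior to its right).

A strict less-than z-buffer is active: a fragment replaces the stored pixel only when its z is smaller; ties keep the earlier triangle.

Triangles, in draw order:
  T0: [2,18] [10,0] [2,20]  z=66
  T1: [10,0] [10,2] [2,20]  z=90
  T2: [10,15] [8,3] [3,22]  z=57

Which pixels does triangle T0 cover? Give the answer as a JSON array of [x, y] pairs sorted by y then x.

T0:
  2·area = 16
  edge (2, 18)→(10, 0): d=(8,-18) top-left  bias=+0
  edge (10, 0)→(2, 20): d=(-8,20) right/bottom  bias=-1
  edge (2, 20)→(2, 18): d=(0,-2) top-left  bias=+0
    (3,3)@(7, 7): e=[2,4,10] → X
    (4,3)@(9, 7): e=[38,-36,14] → .
    (3,4)@(7, 9): e=[18,-12,10] → .
    (1,8)@(3, 17): e=[10,4,2] → X
    (2,8)@(5, 17): e=[46,-36,6] → .
    (1,9)@(3, 19): e=[26,-12,2] → .
  covered (2 px):
    . . . . .
    . . . . .
    . . . . .
    . . . X .
    . . . . .
    . . . . .
    . . . . .
    . . . . .
    . X . . .
    . . . . .
    . . . . .
T1:
  2·area = 16
  edge (10, 0)→(10, 2): d=(0,2) right/bottom  bias=-1
  edge (10, 2)→(2, 20): d=(-8,18) right/bottom  bias=-1
  edge (2, 20)→(10, 0): d=(8,-20) top-left  bias=+0
    (4,1)@(9, 3): e=[2,10,4] → X
    (4,2)@(9, 5): e=[2,-6,20] → .
    (2,6)@(5, 13): e=[10,2,4] → X
    (3,6)@(7, 13): e=[6,-34,44] → .
    (2,7)@(5, 15): e=[10,-14,20] → .
  covered (2 px):
    . . . . .
    . . . . X
    . . . . .
    . . . . .
    . . . . .
    . . . . .
    . . X . .
    . . . . .
    . . . . .
    . . . . .
    . . . . .
T2:
  2·area = 98  (B↔C swapped to make it positive)
  edge (10, 15)→(3, 22): d=(-7,7) right/bottom  bias=-1
  edge (3, 22)→(8, 3): d=(5,-19) top-left  bias=+0
  edge (8, 3)→(10, 15): d=(2,12) right/bottom  bias=-1
    (3,3)@(7, 7): e=[77,1,20] → X
    (4,3)@(9, 7): e=[63,39,-4] → .
    (3,4)@(7, 9): e=[63,11,24] → X
    (4,4)@(9, 9): e=[49,49,0] → .  [on edge]
    (3,5)@(7, 11): e=[49,21,28] → X
    (4,5)@(9, 11): e=[35,59,4] → X
    (3,6)@(7, 13): e=[35,31,32] → X
    (2,7)@(5, 15): e=[35,3,60] → X
    (2,8)@(5, 17): e=[21,13,64] → X
    (4,8)@(9, 17): e=[-7,89,16] → .
    (2,9)@(5, 19): e=[7,23,68] → X
    (3,9)@(7, 19): e=[-7,61,44] → .
  covered (12 px):
    . . . . .
    . . . . .
    . . . . .
    . . . X .
    . . . X .
    . . . X X
    . . . X X
    . . X X X
    . . X X .
    . . X . .
    . . . . .

Answer: [[3,3],[1,8]]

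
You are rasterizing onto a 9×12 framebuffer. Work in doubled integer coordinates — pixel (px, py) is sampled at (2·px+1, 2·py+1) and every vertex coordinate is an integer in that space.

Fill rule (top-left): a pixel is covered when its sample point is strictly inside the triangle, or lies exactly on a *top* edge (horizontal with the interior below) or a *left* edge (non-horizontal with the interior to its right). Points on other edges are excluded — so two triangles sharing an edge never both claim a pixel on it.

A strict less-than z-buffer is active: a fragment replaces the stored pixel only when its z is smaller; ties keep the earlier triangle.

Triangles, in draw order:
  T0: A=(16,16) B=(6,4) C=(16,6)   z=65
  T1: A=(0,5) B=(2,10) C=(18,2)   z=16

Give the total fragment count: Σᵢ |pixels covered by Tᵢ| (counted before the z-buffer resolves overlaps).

T0:
  2·area = 100
  edge (16, 16)→(6, 4): d=(-10,-12) top-left  bias=+0
  edge (6, 4)→(16, 6): d=(10,2) right/bottom  bias=-1
  edge (16, 6)→(16, 16): d=(0,10) right/bottom  bias=-1
    (0,1)@(1, 3): e=[-50,0,150] → ·  [on edge]
    (3,2)@(7, 5): e=[2,8,90] → █
    (4,2)@(9, 5): e=[26,4,70] → █
    (5,2)@(11, 5): e=[50,0,50] → ·  [on edge]
    (3,3)@(7, 7): e=[-18,28,90] → ·
    (4,3)@(9, 7): e=[6,24,70] → █
    (5,3)@(11, 7): e=[30,20,50] → █
    (6,3)@(13, 7): e=[54,16,30] → █
    (7,3)@(15, 7): e=[78,12,10] → █
    (8,3)@(17, 7): e=[102,8,-10] → ·
    (4,4)@(9, 9): e=[-14,44,70] → ·
    (5,4)@(11, 9): e=[10,40,50] → █
  covered (12 px):
    · · · · · · · · ·
    · · · · · · · · ·
    · · · █ █ · · · ·
    · · · · █ █ █ █ ·
    · · · · · █ █ █ ·
    · · · · · · █ █ ·
    · · · · · · · █ ·
    · · · · · · · · ·
    · · · · · · · · ·
    · · · · · · · · ·
    · · · · · · · · ·
    · · · · · · · · ·
T1:
  2·area = 96  (B↔C swapped to make it positive)
  edge (0, 5)→(18, 2): d=(18,-3) top-left  bias=+0
  edge (18, 2)→(2, 10): d=(-16,8) right/bottom  bias=-1
  edge (2, 10)→(0, 5): d=(-2,-5) top-left  bias=+0
    (6,1)@(13, 3): e=[3,24,69] → █
    (7,1)@(15, 3): e=[9,8,79] → █
    (8,1)@(17, 3): e=[15,-8,89] → ·
    (0,2)@(1, 5): e=[3,88,5] → █
    (1,2)@(3, 5): e=[9,72,15] → █
    (2,2)@(5, 5): e=[15,56,25] → █
    (3,2)@(7, 5): e=[21,40,35] → █
    (4,2)@(9, 5): e=[27,24,45] → █
    (5,2)@(11, 5): e=[33,8,55] → █
    (6,2)@(13, 5): e=[39,-8,65] → ·
    (7,2)@(15, 5): e=[45,-24,75] → ·
    (0,3)@(1, 7): e=[39,56,1] → █
  covered (13 px):
    · · · · · · · · ·
    · · · · · · █ █ ·
    █ █ █ █ █ █ · · ·
    █ █ █ █ · · · · ·
    · █ · · · · · · ·
    · · · · · · · · ·
    · · · · · · · · ·
    · · · · · · · · ·
    · · · · · · · · ·
    · · · · · · · · ·
    · · · · · · · · ·
    · · · · · · · · ·

Final: 25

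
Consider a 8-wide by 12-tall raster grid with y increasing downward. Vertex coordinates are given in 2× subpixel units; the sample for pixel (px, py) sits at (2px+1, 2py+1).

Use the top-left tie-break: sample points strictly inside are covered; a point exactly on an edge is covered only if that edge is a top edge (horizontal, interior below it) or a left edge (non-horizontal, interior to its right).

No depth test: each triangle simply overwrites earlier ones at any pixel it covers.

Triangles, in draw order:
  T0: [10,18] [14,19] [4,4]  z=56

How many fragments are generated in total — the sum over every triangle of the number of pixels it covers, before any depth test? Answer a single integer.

T0:
  2·area = 50  (B↔C swapped to make it positive)
  edge (10, 18)→(4, 4): d=(-6,-14) top-left  bias=+0
  edge (4, 4)→(14, 19): d=(10,15) right/bottom  bias=-1
  edge (14, 19)→(10, 18): d=(-4,-1) top-left  bias=+0
    (3,4)@(7, 9): e=[12,5,33] → X
    (4,4)@(9, 9): e=[40,-25,35] → .
    (3,5)@(7, 11): e=[0,25,25] → X  [on edge]
    (4,5)@(9, 11): e=[28,-5,27] → .
    (3,6)@(7, 13): e=[-12,45,17] → .
    (4,6)@(9, 13): e=[16,15,19] → X
    (5,6)@(11, 13): e=[44,-15,21] → .
    (4,7)@(9, 15): e=[4,35,11] → X
    (5,7)@(11, 15): e=[32,5,13] → X
    (6,7)@(13, 15): e=[60,-25,15] → .
    (4,8)@(9, 17): e=[-8,55,3] → .
    (5,8)@(11, 17): e=[20,25,5] → X
  covered (6 px):
    . . . . . . . .
    . . . . . . . .
    . . . . . . . .
    . . . . . . . .
    . . . X . . . .
    . . . X . . . .
    . . . . X . . .
    . . . . X X . .
    . . . . . X . .
    . . . . . . . .
    . . . . . . . .
    . . . . . . . .

Answer: 6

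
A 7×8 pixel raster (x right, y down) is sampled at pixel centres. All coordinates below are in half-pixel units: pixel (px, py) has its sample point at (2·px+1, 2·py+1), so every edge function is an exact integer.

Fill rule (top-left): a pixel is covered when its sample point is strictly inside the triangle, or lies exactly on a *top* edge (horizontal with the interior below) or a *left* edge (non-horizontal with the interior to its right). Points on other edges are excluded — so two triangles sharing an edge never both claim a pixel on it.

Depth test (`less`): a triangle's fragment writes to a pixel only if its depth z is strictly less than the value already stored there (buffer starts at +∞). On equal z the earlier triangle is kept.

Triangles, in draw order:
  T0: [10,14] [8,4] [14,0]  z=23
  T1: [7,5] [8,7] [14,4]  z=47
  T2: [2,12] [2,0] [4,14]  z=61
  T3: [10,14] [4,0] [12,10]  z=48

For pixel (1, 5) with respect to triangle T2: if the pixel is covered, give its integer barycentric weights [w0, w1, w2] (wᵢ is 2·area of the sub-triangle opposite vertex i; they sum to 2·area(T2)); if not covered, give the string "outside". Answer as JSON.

T0:
  2·area = 68
  edge (10, 14)→(8, 4): d=(-2,-10) top-left  bias=+0
  edge (8, 4)→(14, 0): d=(6,-4) top-left  bias=+0
  edge (14, 0)→(10, 14): d=(-4,14) right/bottom  bias=-1
    (6,0)@(13, 1): e=[56,2,10] → #
    (5,1)@(11, 3): e=[32,6,30] → #
    (4,2)@(9, 5): e=[8,10,50] → #
    (6,2)@(13, 5): e=[48,26,-6] → ·
    (4,3)@(9, 7): e=[4,22,42] → #
    (6,3)@(13, 7): e=[44,38,-14] → ·
    (4,4)@(9, 9): e=[0,34,34] → #  [on edge]
    (6,4)@(13, 9): e=[40,50,-22] → ·
    (4,5)@(9, 11): e=[-4,46,26] → ·
    (5,5)@(11, 11): e=[16,54,-2] → ·
  covered (9 px):
    · · · · · · #
    · · · · · # #
    · · · · # # ·
    · · · · # # ·
    · · · · # # ·
    · · · · · · ·
    · · · · · · ·
    · · · · · · ·
T1:
  2·area = 15  (B↔C swapped to make it positive)
  edge (7, 5)→(14, 4): d=(7,-1) top-left  bias=+0
  edge (14, 4)→(8, 7): d=(-6,3) right/bottom  bias=-1
  edge (8, 7)→(7, 5): d=(-1,-2) top-left  bias=+0
    (2,0)@(5, 1): e=[-30,45,0] → ·  [on edge]
    (3,2)@(7, 5): e=[0,15,0] → #  [on edge]
    (4,2)@(9, 5): e=[2,9,4] → #
    (5,2)@(11, 5): e=[4,3,8] → #
    (6,2)@(13, 5): e=[6,-3,12] → ·
    (3,3)@(7, 7): e=[14,3,-2] → ·
    (4,3)@(9, 7): e=[16,-3,2] → ·
    (5,3)@(11, 7): e=[18,-9,6] → ·
    (4,4)@(9, 9): e=[30,-15,0] → ·  [on edge]
    (5,6)@(11, 13): e=[60,-45,0] → ·  [on edge]
  covered (3 px):
    · · · · · · ·
    · · · · · · ·
    · · · # # # ·
    · · · · · · ·
    · · · · · · ·
    · · · · · · ·
    · · · · · · ·
    · · · · · · ·
T2:
  2·area = 24
  edge (2, 12)→(2, 0): d=(0,-12) top-left  bias=+0
  edge (2, 0)→(4, 14): d=(2,14) right/bottom  bias=-1
  edge (4, 14)→(2, 12): d=(-2,-2) top-left  bias=+0
    (1,3)@(3, 7): e=[12,0,12] → ·  [on edge]
    (1,4)@(3, 9): e=[12,4,8] → #
    (2,4)@(5, 9): e=[36,-24,12] → ·
    (0,5)@(1, 11): e=[-12,36,0] → ·  [on edge]
    (1,5)@(3, 11): e=[12,8,4] → #
    (2,5)@(5, 11): e=[36,-20,8] → ·
    (1,6)@(3, 13): e=[12,12,0] → #  [on edge]
    (2,6)@(5, 13): e=[36,-16,4] → ·
    (1,7)@(3, 15): e=[12,16,-4] → ·
    (2,7)@(5, 15): e=[36,-12,0] → ·  [on edge]
  covered (3 px):
    · · · · · · ·
    · · · · · · ·
    · · · · · · ·
    · · · · · · ·
    · # · · · · ·
    · # · · · · ·
    · # · · · · ·
    · · · · · · ·
T3:
  2·area = 52
  edge (10, 14)→(4, 0): d=(-6,-14) top-left  bias=+0
  edge (4, 0)→(12, 10): d=(8,10) right/bottom  bias=-1
  edge (12, 10)→(10, 14): d=(-2,4) right/bottom  bias=-1
    (3,2)@(7, 5): e=[12,10,30] → #
    (4,2)@(9, 5): e=[40,-10,22] → ·
    (3,3)@(7, 7): e=[0,26,26] → #  [on edge]
    (4,3)@(9, 7): e=[28,6,18] → #
    (5,3)@(11, 7): e=[56,-14,10] → ·
    (3,4)@(7, 9): e=[-12,42,22] → ·
    (4,4)@(9, 9): e=[16,22,14] → #
    (5,4)@(11, 9): e=[44,2,6] → #
    (6,4)@(13, 9): e=[72,-18,-2] → ·
    (4,5)@(9, 11): e=[4,38,10] → #
    (6,5)@(13, 11): e=[60,-2,-6] → ·
    (4,6)@(9, 13): e=[-8,54,6] → ·
  covered (7 px):
    · · · · · · ·
    · · · · · · ·
    · · · # · · ·
    · · · # # · ·
    · · · · # # ·
    · · · · # # ·
    · · · · · · ·
    · · · · · · ·

Result: [8,4,12]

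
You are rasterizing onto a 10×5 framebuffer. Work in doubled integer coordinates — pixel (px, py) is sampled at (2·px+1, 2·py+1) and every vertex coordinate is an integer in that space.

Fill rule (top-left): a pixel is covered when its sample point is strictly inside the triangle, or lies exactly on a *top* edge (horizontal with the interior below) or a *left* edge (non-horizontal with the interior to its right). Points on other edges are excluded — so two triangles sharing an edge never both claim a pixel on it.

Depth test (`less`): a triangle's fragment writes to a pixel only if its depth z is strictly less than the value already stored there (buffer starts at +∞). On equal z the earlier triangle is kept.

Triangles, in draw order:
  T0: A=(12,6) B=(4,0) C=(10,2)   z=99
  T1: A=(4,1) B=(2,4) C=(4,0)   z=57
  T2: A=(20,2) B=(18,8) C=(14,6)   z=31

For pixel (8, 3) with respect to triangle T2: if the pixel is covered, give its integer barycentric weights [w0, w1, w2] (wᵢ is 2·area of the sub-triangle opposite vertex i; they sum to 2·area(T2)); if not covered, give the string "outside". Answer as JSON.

T0:
  2·area = 20
  edge (12, 6)→(4, 0): d=(-8,-6) top-left  bias=+0
  edge (4, 0)→(10, 2): d=(6,2) right/bottom  bias=-1
  edge (10, 2)→(12, 6): d=(2,4) right/bottom  bias=-1
    (3,0)@(7, 1): e=[10,0,10] → ·  [on edge]
    (4,1)@(9, 3): e=[6,8,6] → #
    (5,1)@(11, 3): e=[18,4,-2] → ·
    (6,1)@(13, 3): e=[30,0,-10] → ·  [on edge]
    (4,2)@(9, 5): e=[-10,20,10] → ·
    (5,2)@(11, 5): e=[2,16,2] → #
    (6,2)@(13, 5): e=[14,12,-6] → ·
    (9,2)@(19, 5): e=[50,0,-30] → ·  [on edge]
    (5,3)@(11, 7): e=[-14,28,6] → ·
  covered (2 px):
    · · · · · · · · · ·
    · · · · # · · · · ·
    · · · · · # · · · ·
    · · · · · · · · · ·
    · · · · · · · · · ·
T1:
  2·area = 2
  edge (4, 1)→(2, 4): d=(-2,3) right/bottom  bias=-1
  edge (2, 4)→(4, 0): d=(2,-4) top-left  bias=+0
  edge (4, 0)→(4, 1): d=(0,1) right/bottom  bias=-1
  covered (0 px):
    · · · · · · · · · ·
    · · · · · · · · · ·
    · · · · · · · · · ·
    · · · · · · · · · ·
    · · · · · · · · · ·
T2:
  2·area = 28
  edge (20, 2)→(18, 8): d=(-2,6) right/bottom  bias=-1
  edge (18, 8)→(14, 6): d=(-4,-2) top-left  bias=+0
  edge (14, 6)→(20, 2): d=(6,-4) top-left  bias=+0
    (9,1)@(19, 3): e=[4,22,2] → #
    (8,2)@(17, 5): e=[12,10,6] → #
    (9,2)@(19, 5): e=[0,14,14] → ·  [on edge]
    (8,3)@(17, 7): e=[8,2,18] → #
    (9,3)@(19, 7): e=[-4,6,26] → ·
    (8,4)@(17, 9): e=[4,-6,30] → ·
  covered (3 px):
    · · · · · · · · · ·
    · · · · · · · · · #
    · · · · · · · · # ·
    · · · · · · · · # ·
    · · · · · · · · · ·

Final: [2,18,8]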